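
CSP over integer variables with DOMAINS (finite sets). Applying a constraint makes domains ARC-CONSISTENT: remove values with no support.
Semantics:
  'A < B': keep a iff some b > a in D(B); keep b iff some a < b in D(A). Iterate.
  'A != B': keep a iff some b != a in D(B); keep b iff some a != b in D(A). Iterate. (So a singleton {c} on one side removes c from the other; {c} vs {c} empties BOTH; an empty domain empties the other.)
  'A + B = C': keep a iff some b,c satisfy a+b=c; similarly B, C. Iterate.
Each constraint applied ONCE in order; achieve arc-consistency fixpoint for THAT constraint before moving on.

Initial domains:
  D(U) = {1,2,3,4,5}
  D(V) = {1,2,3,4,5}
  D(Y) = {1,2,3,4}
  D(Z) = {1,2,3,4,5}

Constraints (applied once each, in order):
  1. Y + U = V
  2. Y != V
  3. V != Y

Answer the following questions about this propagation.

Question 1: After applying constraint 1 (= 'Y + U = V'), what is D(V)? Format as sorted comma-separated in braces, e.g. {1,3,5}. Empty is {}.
Answer: {2,3,4,5}

Derivation:
Constraint 1 (Y + U = V) on D(Y)={1,2,3,4} D(U)={1,2,3,4,5} D(V)={1,2,3,4,5}: U {1,2,3,4,5}->{1,2,3,4}; V {1,2,3,4,5}->{2,3,4,5}
So after constraint 1: D(V) = {2,3,4,5}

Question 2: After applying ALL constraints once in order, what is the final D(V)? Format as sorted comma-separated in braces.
Answer: {2,3,4,5}

Derivation:
Constraint 1 (Y + U = V) on D(Y)={1,2,3,4} D(U)={1,2,3,4,5} D(V)={1,2,3,4,5}: U {1,2,3,4,5}->{1,2,3,4}; V {1,2,3,4,5}->{2,3,4,5}
Constraint 2 (Y != V) on D(Y)={1,2,3,4} D(V)={2,3,4,5}: no change
Constraint 3 (V != Y) on D(V)={2,3,4,5} D(Y)={1,2,3,4}: no change
So after all 3 constraints: D(V) = {2,3,4,5}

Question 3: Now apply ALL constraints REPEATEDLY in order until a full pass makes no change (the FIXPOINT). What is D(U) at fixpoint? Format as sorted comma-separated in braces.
Answer: {1,2,3,4}

Derivation:
pass 0 (initial): D(U)={1,2,3,4,5}
pass 1: U {1,2,3,4,5}->{1,2,3,4}; V {1,2,3,4,5}->{2,3,4,5}
pass 2: no change
Fixpoint after 2 passes: D(U) = {1,2,3,4}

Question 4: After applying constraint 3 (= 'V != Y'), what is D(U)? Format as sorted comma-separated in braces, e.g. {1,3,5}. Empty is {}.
Answer: {1,2,3,4}

Derivation:
Constraint 1 (Y + U = V) on D(Y)={1,2,3,4} D(U)={1,2,3,4,5} D(V)={1,2,3,4,5}: U {1,2,3,4,5}->{1,2,3,4}; V {1,2,3,4,5}->{2,3,4,5}
Constraint 2 (Y != V) on D(Y)={1,2,3,4} D(V)={2,3,4,5}: no change
Constraint 3 (V != Y) on D(V)={2,3,4,5} D(Y)={1,2,3,4}: no change
So after constraint 3: D(U) = {1,2,3,4}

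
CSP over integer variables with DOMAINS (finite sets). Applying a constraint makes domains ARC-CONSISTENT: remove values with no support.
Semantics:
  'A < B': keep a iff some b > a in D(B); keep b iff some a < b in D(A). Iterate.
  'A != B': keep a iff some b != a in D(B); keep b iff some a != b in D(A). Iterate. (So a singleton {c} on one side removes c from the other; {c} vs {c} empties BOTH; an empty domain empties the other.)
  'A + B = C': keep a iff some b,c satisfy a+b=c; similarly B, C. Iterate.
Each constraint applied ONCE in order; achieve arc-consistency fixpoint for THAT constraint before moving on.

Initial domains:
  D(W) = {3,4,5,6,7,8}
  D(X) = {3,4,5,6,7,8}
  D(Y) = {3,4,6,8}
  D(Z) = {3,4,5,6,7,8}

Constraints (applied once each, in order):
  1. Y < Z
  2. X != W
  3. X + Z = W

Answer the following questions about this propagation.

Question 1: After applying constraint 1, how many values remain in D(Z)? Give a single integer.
Constraint 1 (Y < Z) on D(Y)={3,4,6,8} D(Z)={3,4,5,6,7,8}: Y {3,4,6,8}->{3,4,6}; Z {3,4,5,6,7,8}->{4,5,6,7,8}
So after constraint 1: D(Z)={4,5,6,7,8}, size = 5

Answer: 5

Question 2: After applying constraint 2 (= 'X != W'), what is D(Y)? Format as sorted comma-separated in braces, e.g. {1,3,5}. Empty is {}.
Constraint 1 (Y < Z) on D(Y)={3,4,6,8} D(Z)={3,4,5,6,7,8}: Y {3,4,6,8}->{3,4,6}; Z {3,4,5,6,7,8}->{4,5,6,7,8}
Constraint 2 (X != W) on D(X)={3,4,5,6,7,8} D(W)={3,4,5,6,7,8}: no change
So after constraint 2: D(Y) = {3,4,6}

Answer: {3,4,6}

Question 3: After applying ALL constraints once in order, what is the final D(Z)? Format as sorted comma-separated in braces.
Answer: {4,5}

Derivation:
Constraint 1 (Y < Z) on D(Y)={3,4,6,8} D(Z)={3,4,5,6,7,8}: Y {3,4,6,8}->{3,4,6}; Z {3,4,5,6,7,8}->{4,5,6,7,8}
Constraint 2 (X != W) on D(X)={3,4,5,6,7,8} D(W)={3,4,5,6,7,8}: no change
Constraint 3 (X + Z = W) on D(X)={3,4,5,6,7,8} D(Z)={4,5,6,7,8} D(W)={3,4,5,6,7,8}: X {3,4,5,6,7,8}->{3,4}; Z {4,5,6,7,8}->{4,5}; W {3,4,5,6,7,8}->{7,8}
So after all 3 constraints: D(Z) = {4,5}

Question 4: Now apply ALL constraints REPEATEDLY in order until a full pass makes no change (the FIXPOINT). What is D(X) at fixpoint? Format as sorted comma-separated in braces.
Answer: {3,4}

Derivation:
pass 0 (initial): D(X)={3,4,5,6,7,8}
pass 1: W {3,4,5,6,7,8}->{7,8}; X {3,4,5,6,7,8}->{3,4}; Y {3,4,6,8}->{3,4,6}; Z {3,4,5,6,7,8}->{4,5}
pass 2: Y {3,4,6}->{3,4}
pass 3: no change
Fixpoint after 3 passes: D(X) = {3,4}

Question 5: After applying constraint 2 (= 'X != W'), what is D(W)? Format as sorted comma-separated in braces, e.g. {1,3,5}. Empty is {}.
Answer: {3,4,5,6,7,8}

Derivation:
Constraint 1 (Y < Z) on D(Y)={3,4,6,8} D(Z)={3,4,5,6,7,8}: Y {3,4,6,8}->{3,4,6}; Z {3,4,5,6,7,8}->{4,5,6,7,8}
Constraint 2 (X != W) on D(X)={3,4,5,6,7,8} D(W)={3,4,5,6,7,8}: no change
So after constraint 2: D(W) = {3,4,5,6,7,8}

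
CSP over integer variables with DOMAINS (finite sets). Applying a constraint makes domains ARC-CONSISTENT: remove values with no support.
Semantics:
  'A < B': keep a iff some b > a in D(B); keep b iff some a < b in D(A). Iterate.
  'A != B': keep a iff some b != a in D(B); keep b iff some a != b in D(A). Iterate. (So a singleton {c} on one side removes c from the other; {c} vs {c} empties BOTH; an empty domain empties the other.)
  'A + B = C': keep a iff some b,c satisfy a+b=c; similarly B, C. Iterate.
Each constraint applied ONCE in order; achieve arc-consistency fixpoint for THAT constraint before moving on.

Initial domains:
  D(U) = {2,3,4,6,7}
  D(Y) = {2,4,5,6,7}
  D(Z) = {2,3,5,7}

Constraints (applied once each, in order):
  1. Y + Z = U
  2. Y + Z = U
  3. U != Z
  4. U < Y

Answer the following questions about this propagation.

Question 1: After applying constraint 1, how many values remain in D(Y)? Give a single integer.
Constraint 1 (Y + Z = U) on D(Y)={2,4,5,6,7} D(Z)={2,3,5,7} D(U)={2,3,4,6,7}: Y {2,4,5,6,7}->{2,4,5}; Z {2,3,5,7}->{2,3,5}; U {2,3,4,6,7}->{4,6,7}
So after constraint 1: D(Y)={2,4,5}, size = 3

Answer: 3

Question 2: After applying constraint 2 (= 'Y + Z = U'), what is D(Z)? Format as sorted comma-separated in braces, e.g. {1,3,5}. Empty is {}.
Answer: {2,3,5}

Derivation:
Constraint 1 (Y + Z = U) on D(Y)={2,4,5,6,7} D(Z)={2,3,5,7} D(U)={2,3,4,6,7}: Y {2,4,5,6,7}->{2,4,5}; Z {2,3,5,7}->{2,3,5}; U {2,3,4,6,7}->{4,6,7}
Constraint 2 (Y + Z = U) on D(Y)={2,4,5} D(Z)={2,3,5} D(U)={4,6,7}: no change
So after constraint 2: D(Z) = {2,3,5}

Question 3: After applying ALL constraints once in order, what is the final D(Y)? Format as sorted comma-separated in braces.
Answer: {5}

Derivation:
Constraint 1 (Y + Z = U) on D(Y)={2,4,5,6,7} D(Z)={2,3,5,7} D(U)={2,3,4,6,7}: Y {2,4,5,6,7}->{2,4,5}; Z {2,3,5,7}->{2,3,5}; U {2,3,4,6,7}->{4,6,7}
Constraint 2 (Y + Z = U) on D(Y)={2,4,5} D(Z)={2,3,5} D(U)={4,6,7}: no change
Constraint 3 (U != Z) on D(U)={4,6,7} D(Z)={2,3,5}: no change
Constraint 4 (U < Y) on D(U)={4,6,7} D(Y)={2,4,5}: U {4,6,7}->{4}; Y {2,4,5}->{5}
So after all 4 constraints: D(Y) = {5}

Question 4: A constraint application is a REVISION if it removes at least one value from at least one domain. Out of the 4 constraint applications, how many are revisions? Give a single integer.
Answer: 2

Derivation:
Constraint 1 (Y + Z = U) on D(Y)={2,4,5,6,7} D(Z)={2,3,5,7} D(U)={2,3,4,6,7}: Y {2,4,5,6,7}->{2,4,5}; Z {2,3,5,7}->{2,3,5}; U {2,3,4,6,7}->{4,6,7} => REVISION
Constraint 2 (Y + Z = U) on D(Y)={2,4,5} D(Z)={2,3,5} D(U)={4,6,7}: no change => not a revision
Constraint 3 (U != Z) on D(U)={4,6,7} D(Z)={2,3,5}: no change => not a revision
Constraint 4 (U < Y) on D(U)={4,6,7} D(Y)={2,4,5}: U {4,6,7}->{4}; Y {2,4,5}->{5} => REVISION
Total revisions = 2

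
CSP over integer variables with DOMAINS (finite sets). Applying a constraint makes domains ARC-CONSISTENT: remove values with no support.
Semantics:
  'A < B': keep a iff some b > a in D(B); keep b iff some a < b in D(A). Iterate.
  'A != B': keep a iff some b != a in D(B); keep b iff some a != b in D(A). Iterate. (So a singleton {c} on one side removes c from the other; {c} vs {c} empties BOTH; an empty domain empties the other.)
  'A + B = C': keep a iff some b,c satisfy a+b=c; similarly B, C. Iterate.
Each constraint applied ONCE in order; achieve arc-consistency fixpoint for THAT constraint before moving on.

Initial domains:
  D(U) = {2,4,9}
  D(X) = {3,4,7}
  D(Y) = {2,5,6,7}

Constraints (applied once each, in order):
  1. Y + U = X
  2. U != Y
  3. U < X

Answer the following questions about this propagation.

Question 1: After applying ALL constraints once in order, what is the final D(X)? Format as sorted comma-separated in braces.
Answer: {4,7}

Derivation:
Constraint 1 (Y + U = X) on D(Y)={2,5,6,7} D(U)={2,4,9} D(X)={3,4,7}: Y {2,5,6,7}->{2,5}; U {2,4,9}->{2}; X {3,4,7}->{4,7}
Constraint 2 (U != Y) on D(U)={2} D(Y)={2,5}: Y {2,5}->{5}
Constraint 3 (U < X) on D(U)={2} D(X)={4,7}: no change
So after all 3 constraints: D(X) = {4,7}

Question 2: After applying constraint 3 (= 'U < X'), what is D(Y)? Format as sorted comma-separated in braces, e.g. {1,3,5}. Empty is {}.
Answer: {5}

Derivation:
Constraint 1 (Y + U = X) on D(Y)={2,5,6,7} D(U)={2,4,9} D(X)={3,4,7}: Y {2,5,6,7}->{2,5}; U {2,4,9}->{2}; X {3,4,7}->{4,7}
Constraint 2 (U != Y) on D(U)={2} D(Y)={2,5}: Y {2,5}->{5}
Constraint 3 (U < X) on D(U)={2} D(X)={4,7}: no change
So after constraint 3: D(Y) = {5}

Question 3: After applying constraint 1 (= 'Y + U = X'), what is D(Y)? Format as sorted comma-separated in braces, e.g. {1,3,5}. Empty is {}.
Constraint 1 (Y + U = X) on D(Y)={2,5,6,7} D(U)={2,4,9} D(X)={3,4,7}: Y {2,5,6,7}->{2,5}; U {2,4,9}->{2}; X {3,4,7}->{4,7}
So after constraint 1: D(Y) = {2,5}

Answer: {2,5}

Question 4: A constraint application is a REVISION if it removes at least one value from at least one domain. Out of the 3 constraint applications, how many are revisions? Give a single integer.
Answer: 2

Derivation:
Constraint 1 (Y + U = X) on D(Y)={2,5,6,7} D(U)={2,4,9} D(X)={3,4,7}: Y {2,5,6,7}->{2,5}; U {2,4,9}->{2}; X {3,4,7}->{4,7} => REVISION
Constraint 2 (U != Y) on D(U)={2} D(Y)={2,5}: Y {2,5}->{5} => REVISION
Constraint 3 (U < X) on D(U)={2} D(X)={4,7}: no change => not a revision
Total revisions = 2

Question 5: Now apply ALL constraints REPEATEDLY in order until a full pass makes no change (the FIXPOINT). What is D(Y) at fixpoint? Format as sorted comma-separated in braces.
pass 0 (initial): D(Y)={2,5,6,7}
pass 1: U {2,4,9}->{2}; X {3,4,7}->{4,7}; Y {2,5,6,7}->{5}
pass 2: X {4,7}->{7}
pass 3: no change
Fixpoint after 3 passes: D(Y) = {5}

Answer: {5}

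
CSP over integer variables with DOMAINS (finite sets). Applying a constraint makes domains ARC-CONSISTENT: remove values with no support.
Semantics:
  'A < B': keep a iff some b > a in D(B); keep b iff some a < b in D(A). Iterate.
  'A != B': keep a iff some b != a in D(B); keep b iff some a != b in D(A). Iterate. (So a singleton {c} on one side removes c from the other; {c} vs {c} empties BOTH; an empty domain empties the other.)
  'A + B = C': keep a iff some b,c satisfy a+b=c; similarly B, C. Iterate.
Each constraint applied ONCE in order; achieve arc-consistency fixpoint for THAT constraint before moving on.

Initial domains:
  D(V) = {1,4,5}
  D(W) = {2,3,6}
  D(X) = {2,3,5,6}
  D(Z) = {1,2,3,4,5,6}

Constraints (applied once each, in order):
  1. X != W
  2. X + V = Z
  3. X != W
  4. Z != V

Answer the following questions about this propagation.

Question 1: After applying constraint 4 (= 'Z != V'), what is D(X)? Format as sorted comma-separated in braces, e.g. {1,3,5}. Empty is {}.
Answer: {2,3,5}

Derivation:
Constraint 1 (X != W) on D(X)={2,3,5,6} D(W)={2,3,6}: no change
Constraint 2 (X + V = Z) on D(X)={2,3,5,6} D(V)={1,4,5} D(Z)={1,2,3,4,5,6}: X {2,3,5,6}->{2,3,5}; V {1,4,5}->{1,4}; Z {1,2,3,4,5,6}->{3,4,6}
Constraint 3 (X != W) on D(X)={2,3,5} D(W)={2,3,6}: no change
Constraint 4 (Z != V) on D(Z)={3,4,6} D(V)={1,4}: no change
So after constraint 4: D(X) = {2,3,5}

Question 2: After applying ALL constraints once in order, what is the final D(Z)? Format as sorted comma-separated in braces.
Constraint 1 (X != W) on D(X)={2,3,5,6} D(W)={2,3,6}: no change
Constraint 2 (X + V = Z) on D(X)={2,3,5,6} D(V)={1,4,5} D(Z)={1,2,3,4,5,6}: X {2,3,5,6}->{2,3,5}; V {1,4,5}->{1,4}; Z {1,2,3,4,5,6}->{3,4,6}
Constraint 3 (X != W) on D(X)={2,3,5} D(W)={2,3,6}: no change
Constraint 4 (Z != V) on D(Z)={3,4,6} D(V)={1,4}: no change
So after all 4 constraints: D(Z) = {3,4,6}

Answer: {3,4,6}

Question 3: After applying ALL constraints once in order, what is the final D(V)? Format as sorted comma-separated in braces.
Answer: {1,4}

Derivation:
Constraint 1 (X != W) on D(X)={2,3,5,6} D(W)={2,3,6}: no change
Constraint 2 (X + V = Z) on D(X)={2,3,5,6} D(V)={1,4,5} D(Z)={1,2,3,4,5,6}: X {2,3,5,6}->{2,3,5}; V {1,4,5}->{1,4}; Z {1,2,3,4,5,6}->{3,4,6}
Constraint 3 (X != W) on D(X)={2,3,5} D(W)={2,3,6}: no change
Constraint 4 (Z != V) on D(Z)={3,4,6} D(V)={1,4}: no change
So after all 4 constraints: D(V) = {1,4}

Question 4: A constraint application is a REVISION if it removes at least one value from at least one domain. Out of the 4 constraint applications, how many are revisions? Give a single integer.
Answer: 1

Derivation:
Constraint 1 (X != W) on D(X)={2,3,5,6} D(W)={2,3,6}: no change => not a revision
Constraint 2 (X + V = Z) on D(X)={2,3,5,6} D(V)={1,4,5} D(Z)={1,2,3,4,5,6}: X {2,3,5,6}->{2,3,5}; V {1,4,5}->{1,4}; Z {1,2,3,4,5,6}->{3,4,6} => REVISION
Constraint 3 (X != W) on D(X)={2,3,5} D(W)={2,3,6}: no change => not a revision
Constraint 4 (Z != V) on D(Z)={3,4,6} D(V)={1,4}: no change => not a revision
Total revisions = 1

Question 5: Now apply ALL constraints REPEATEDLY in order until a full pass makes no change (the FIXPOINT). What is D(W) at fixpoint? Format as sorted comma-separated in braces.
Answer: {2,3,6}

Derivation:
pass 0 (initial): D(W)={2,3,6}
pass 1: V {1,4,5}->{1,4}; X {2,3,5,6}->{2,3,5}; Z {1,2,3,4,5,6}->{3,4,6}
pass 2: no change
Fixpoint after 2 passes: D(W) = {2,3,6}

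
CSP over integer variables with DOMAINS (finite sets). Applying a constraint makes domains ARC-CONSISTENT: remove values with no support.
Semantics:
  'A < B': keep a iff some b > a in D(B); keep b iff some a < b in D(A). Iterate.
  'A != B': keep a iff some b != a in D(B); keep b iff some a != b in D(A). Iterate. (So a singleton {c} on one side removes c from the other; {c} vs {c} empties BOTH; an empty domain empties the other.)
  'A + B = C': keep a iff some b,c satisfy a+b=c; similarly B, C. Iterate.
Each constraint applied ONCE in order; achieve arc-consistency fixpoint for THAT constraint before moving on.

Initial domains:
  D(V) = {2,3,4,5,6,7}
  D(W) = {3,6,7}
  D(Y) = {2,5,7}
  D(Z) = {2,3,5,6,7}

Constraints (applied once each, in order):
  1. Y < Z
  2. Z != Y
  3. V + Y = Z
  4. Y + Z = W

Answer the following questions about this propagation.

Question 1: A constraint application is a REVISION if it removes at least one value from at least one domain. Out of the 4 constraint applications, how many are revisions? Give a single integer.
Constraint 1 (Y < Z) on D(Y)={2,5,7} D(Z)={2,3,5,6,7}: Y {2,5,7}->{2,5}; Z {2,3,5,6,7}->{3,5,6,7} => REVISION
Constraint 2 (Z != Y) on D(Z)={3,5,6,7} D(Y)={2,5}: no change => not a revision
Constraint 3 (V + Y = Z) on D(V)={2,3,4,5,6,7} D(Y)={2,5} D(Z)={3,5,6,7}: V {2,3,4,5,6,7}->{2,3,4,5}; Z {3,5,6,7}->{5,6,7} => REVISION
Constraint 4 (Y + Z = W) on D(Y)={2,5} D(Z)={5,6,7} D(W)={3,6,7}: Y {2,5}->{2}; Z {5,6,7}->{5}; W {3,6,7}->{7} => REVISION
Total revisions = 3

Answer: 3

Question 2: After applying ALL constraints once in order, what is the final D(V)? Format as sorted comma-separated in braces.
Answer: {2,3,4,5}

Derivation:
Constraint 1 (Y < Z) on D(Y)={2,5,7} D(Z)={2,3,5,6,7}: Y {2,5,7}->{2,5}; Z {2,3,5,6,7}->{3,5,6,7}
Constraint 2 (Z != Y) on D(Z)={3,5,6,7} D(Y)={2,5}: no change
Constraint 3 (V + Y = Z) on D(V)={2,3,4,5,6,7} D(Y)={2,5} D(Z)={3,5,6,7}: V {2,3,4,5,6,7}->{2,3,4,5}; Z {3,5,6,7}->{5,6,7}
Constraint 4 (Y + Z = W) on D(Y)={2,5} D(Z)={5,6,7} D(W)={3,6,7}: Y {2,5}->{2}; Z {5,6,7}->{5}; W {3,6,7}->{7}
So after all 4 constraints: D(V) = {2,3,4,5}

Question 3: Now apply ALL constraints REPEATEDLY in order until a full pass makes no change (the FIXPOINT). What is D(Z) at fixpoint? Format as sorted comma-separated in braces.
pass 0 (initial): D(Z)={2,3,5,6,7}
pass 1: V {2,3,4,5,6,7}->{2,3,4,5}; W {3,6,7}->{7}; Y {2,5,7}->{2}; Z {2,3,5,6,7}->{5}
pass 2: V {2,3,4,5}->{3}
pass 3: no change
Fixpoint after 3 passes: D(Z) = {5}

Answer: {5}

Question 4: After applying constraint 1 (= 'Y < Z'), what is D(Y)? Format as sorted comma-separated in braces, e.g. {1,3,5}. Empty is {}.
Constraint 1 (Y < Z) on D(Y)={2,5,7} D(Z)={2,3,5,6,7}: Y {2,5,7}->{2,5}; Z {2,3,5,6,7}->{3,5,6,7}
So after constraint 1: D(Y) = {2,5}

Answer: {2,5}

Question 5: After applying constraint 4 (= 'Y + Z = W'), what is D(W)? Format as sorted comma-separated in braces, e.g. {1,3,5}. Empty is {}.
Answer: {7}

Derivation:
Constraint 1 (Y < Z) on D(Y)={2,5,7} D(Z)={2,3,5,6,7}: Y {2,5,7}->{2,5}; Z {2,3,5,6,7}->{3,5,6,7}
Constraint 2 (Z != Y) on D(Z)={3,5,6,7} D(Y)={2,5}: no change
Constraint 3 (V + Y = Z) on D(V)={2,3,4,5,6,7} D(Y)={2,5} D(Z)={3,5,6,7}: V {2,3,4,5,6,7}->{2,3,4,5}; Z {3,5,6,7}->{5,6,7}
Constraint 4 (Y + Z = W) on D(Y)={2,5} D(Z)={5,6,7} D(W)={3,6,7}: Y {2,5}->{2}; Z {5,6,7}->{5}; W {3,6,7}->{7}
So after constraint 4: D(W) = {7}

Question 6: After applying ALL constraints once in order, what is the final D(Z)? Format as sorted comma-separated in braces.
Answer: {5}

Derivation:
Constraint 1 (Y < Z) on D(Y)={2,5,7} D(Z)={2,3,5,6,7}: Y {2,5,7}->{2,5}; Z {2,3,5,6,7}->{3,5,6,7}
Constraint 2 (Z != Y) on D(Z)={3,5,6,7} D(Y)={2,5}: no change
Constraint 3 (V + Y = Z) on D(V)={2,3,4,5,6,7} D(Y)={2,5} D(Z)={3,5,6,7}: V {2,3,4,5,6,7}->{2,3,4,5}; Z {3,5,6,7}->{5,6,7}
Constraint 4 (Y + Z = W) on D(Y)={2,5} D(Z)={5,6,7} D(W)={3,6,7}: Y {2,5}->{2}; Z {5,6,7}->{5}; W {3,6,7}->{7}
So after all 4 constraints: D(Z) = {5}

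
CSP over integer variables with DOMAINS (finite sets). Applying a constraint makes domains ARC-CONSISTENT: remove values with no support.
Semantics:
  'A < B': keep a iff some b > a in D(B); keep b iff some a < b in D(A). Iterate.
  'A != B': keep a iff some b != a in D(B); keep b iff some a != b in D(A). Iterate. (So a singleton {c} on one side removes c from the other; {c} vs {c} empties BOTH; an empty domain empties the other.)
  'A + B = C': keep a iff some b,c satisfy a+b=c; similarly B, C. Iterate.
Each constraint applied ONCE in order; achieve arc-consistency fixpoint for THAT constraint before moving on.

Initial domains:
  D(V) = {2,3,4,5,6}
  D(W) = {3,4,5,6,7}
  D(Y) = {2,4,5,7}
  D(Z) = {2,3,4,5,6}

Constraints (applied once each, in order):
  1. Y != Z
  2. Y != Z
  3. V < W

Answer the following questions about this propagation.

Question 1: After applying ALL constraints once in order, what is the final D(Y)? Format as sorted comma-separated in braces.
Constraint 1 (Y != Z) on D(Y)={2,4,5,7} D(Z)={2,3,4,5,6}: no change
Constraint 2 (Y != Z) on D(Y)={2,4,5,7} D(Z)={2,3,4,5,6}: no change
Constraint 3 (V < W) on D(V)={2,3,4,5,6} D(W)={3,4,5,6,7}: no change
So after all 3 constraints: D(Y) = {2,4,5,7}

Answer: {2,4,5,7}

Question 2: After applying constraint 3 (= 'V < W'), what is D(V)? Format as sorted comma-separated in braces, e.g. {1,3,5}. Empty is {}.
Answer: {2,3,4,5,6}

Derivation:
Constraint 1 (Y != Z) on D(Y)={2,4,5,7} D(Z)={2,3,4,5,6}: no change
Constraint 2 (Y != Z) on D(Y)={2,4,5,7} D(Z)={2,3,4,5,6}: no change
Constraint 3 (V < W) on D(V)={2,3,4,5,6} D(W)={3,4,5,6,7}: no change
So after constraint 3: D(V) = {2,3,4,5,6}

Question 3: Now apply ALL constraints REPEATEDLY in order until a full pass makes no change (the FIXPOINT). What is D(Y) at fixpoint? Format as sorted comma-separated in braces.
Answer: {2,4,5,7}

Derivation:
pass 0 (initial): D(Y)={2,4,5,7}
pass 1: no change
Fixpoint after 1 passes: D(Y) = {2,4,5,7}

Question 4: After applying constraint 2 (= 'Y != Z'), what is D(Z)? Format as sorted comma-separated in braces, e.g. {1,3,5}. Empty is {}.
Answer: {2,3,4,5,6}

Derivation:
Constraint 1 (Y != Z) on D(Y)={2,4,5,7} D(Z)={2,3,4,5,6}: no change
Constraint 2 (Y != Z) on D(Y)={2,4,5,7} D(Z)={2,3,4,5,6}: no change
So after constraint 2: D(Z) = {2,3,4,5,6}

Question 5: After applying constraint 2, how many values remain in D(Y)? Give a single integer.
Answer: 4

Derivation:
Constraint 1 (Y != Z) on D(Y)={2,4,5,7} D(Z)={2,3,4,5,6}: no change
Constraint 2 (Y != Z) on D(Y)={2,4,5,7} D(Z)={2,3,4,5,6}: no change
So after constraint 2: D(Y)={2,4,5,7}, size = 4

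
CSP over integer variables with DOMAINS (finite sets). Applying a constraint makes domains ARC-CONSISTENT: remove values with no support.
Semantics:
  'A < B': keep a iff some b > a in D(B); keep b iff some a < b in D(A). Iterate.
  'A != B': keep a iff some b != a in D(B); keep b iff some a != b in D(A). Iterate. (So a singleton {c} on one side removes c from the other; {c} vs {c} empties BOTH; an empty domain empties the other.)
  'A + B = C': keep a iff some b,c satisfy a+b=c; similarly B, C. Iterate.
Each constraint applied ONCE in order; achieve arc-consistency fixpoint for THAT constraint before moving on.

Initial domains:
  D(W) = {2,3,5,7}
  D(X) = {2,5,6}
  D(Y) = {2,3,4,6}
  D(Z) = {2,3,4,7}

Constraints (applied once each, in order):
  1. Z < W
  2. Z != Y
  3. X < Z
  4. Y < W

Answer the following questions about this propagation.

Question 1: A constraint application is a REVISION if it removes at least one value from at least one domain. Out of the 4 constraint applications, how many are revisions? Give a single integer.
Constraint 1 (Z < W) on D(Z)={2,3,4,7} D(W)={2,3,5,7}: Z {2,3,4,7}->{2,3,4}; W {2,3,5,7}->{3,5,7} => REVISION
Constraint 2 (Z != Y) on D(Z)={2,3,4} D(Y)={2,3,4,6}: no change => not a revision
Constraint 3 (X < Z) on D(X)={2,5,6} D(Z)={2,3,4}: X {2,5,6}->{2}; Z {2,3,4}->{3,4} => REVISION
Constraint 4 (Y < W) on D(Y)={2,3,4,6} D(W)={3,5,7}: no change => not a revision
Total revisions = 2

Answer: 2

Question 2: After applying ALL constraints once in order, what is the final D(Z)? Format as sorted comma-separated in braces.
Constraint 1 (Z < W) on D(Z)={2,3,4,7} D(W)={2,3,5,7}: Z {2,3,4,7}->{2,3,4}; W {2,3,5,7}->{3,5,7}
Constraint 2 (Z != Y) on D(Z)={2,3,4} D(Y)={2,3,4,6}: no change
Constraint 3 (X < Z) on D(X)={2,5,6} D(Z)={2,3,4}: X {2,5,6}->{2}; Z {2,3,4}->{3,4}
Constraint 4 (Y < W) on D(Y)={2,3,4,6} D(W)={3,5,7}: no change
So after all 4 constraints: D(Z) = {3,4}

Answer: {3,4}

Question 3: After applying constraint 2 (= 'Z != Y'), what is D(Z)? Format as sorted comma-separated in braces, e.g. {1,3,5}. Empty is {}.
Answer: {2,3,4}

Derivation:
Constraint 1 (Z < W) on D(Z)={2,3,4,7} D(W)={2,3,5,7}: Z {2,3,4,7}->{2,3,4}; W {2,3,5,7}->{3,5,7}
Constraint 2 (Z != Y) on D(Z)={2,3,4} D(Y)={2,3,4,6}: no change
So after constraint 2: D(Z) = {2,3,4}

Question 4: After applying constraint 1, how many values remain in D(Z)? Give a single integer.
Answer: 3

Derivation:
Constraint 1 (Z < W) on D(Z)={2,3,4,7} D(W)={2,3,5,7}: Z {2,3,4,7}->{2,3,4}; W {2,3,5,7}->{3,5,7}
So after constraint 1: D(Z)={2,3,4}, size = 3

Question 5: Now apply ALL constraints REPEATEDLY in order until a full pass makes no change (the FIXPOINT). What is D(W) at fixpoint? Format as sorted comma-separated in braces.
Answer: {5,7}

Derivation:
pass 0 (initial): D(W)={2,3,5,7}
pass 1: W {2,3,5,7}->{3,5,7}; X {2,5,6}->{2}; Z {2,3,4,7}->{3,4}
pass 2: W {3,5,7}->{5,7}
pass 3: no change
Fixpoint after 3 passes: D(W) = {5,7}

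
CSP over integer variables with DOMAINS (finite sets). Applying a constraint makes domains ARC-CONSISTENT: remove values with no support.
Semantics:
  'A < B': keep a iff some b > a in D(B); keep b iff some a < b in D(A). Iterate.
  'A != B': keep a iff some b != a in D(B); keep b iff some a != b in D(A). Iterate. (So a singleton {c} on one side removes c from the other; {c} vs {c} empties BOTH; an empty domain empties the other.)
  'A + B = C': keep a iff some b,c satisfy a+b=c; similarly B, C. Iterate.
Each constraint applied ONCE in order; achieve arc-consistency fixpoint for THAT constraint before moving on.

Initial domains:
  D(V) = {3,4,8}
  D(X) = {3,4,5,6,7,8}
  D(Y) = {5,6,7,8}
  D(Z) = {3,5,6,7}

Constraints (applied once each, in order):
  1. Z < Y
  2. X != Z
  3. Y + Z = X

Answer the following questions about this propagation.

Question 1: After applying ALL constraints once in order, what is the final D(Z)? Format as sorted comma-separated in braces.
Constraint 1 (Z < Y) on D(Z)={3,5,6,7} D(Y)={5,6,7,8}: no change
Constraint 2 (X != Z) on D(X)={3,4,5,6,7,8} D(Z)={3,5,6,7}: no change
Constraint 3 (Y + Z = X) on D(Y)={5,6,7,8} D(Z)={3,5,6,7} D(X)={3,4,5,6,7,8}: Y {5,6,7,8}->{5}; Z {3,5,6,7}->{3}; X {3,4,5,6,7,8}->{8}
So after all 3 constraints: D(Z) = {3}

Answer: {3}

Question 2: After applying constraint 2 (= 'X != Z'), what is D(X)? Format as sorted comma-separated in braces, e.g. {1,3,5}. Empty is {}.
Answer: {3,4,5,6,7,8}

Derivation:
Constraint 1 (Z < Y) on D(Z)={3,5,6,7} D(Y)={5,6,7,8}: no change
Constraint 2 (X != Z) on D(X)={3,4,5,6,7,8} D(Z)={3,5,6,7}: no change
So after constraint 2: D(X) = {3,4,5,6,7,8}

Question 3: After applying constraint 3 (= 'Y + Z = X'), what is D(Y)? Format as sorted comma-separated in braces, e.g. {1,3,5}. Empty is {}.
Answer: {5}

Derivation:
Constraint 1 (Z < Y) on D(Z)={3,5,6,7} D(Y)={5,6,7,8}: no change
Constraint 2 (X != Z) on D(X)={3,4,5,6,7,8} D(Z)={3,5,6,7}: no change
Constraint 3 (Y + Z = X) on D(Y)={5,6,7,8} D(Z)={3,5,6,7} D(X)={3,4,5,6,7,8}: Y {5,6,7,8}->{5}; Z {3,5,6,7}->{3}; X {3,4,5,6,7,8}->{8}
So after constraint 3: D(Y) = {5}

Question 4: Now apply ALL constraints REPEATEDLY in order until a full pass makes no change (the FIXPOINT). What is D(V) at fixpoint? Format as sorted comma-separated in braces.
Answer: {3,4,8}

Derivation:
pass 0 (initial): D(V)={3,4,8}
pass 1: X {3,4,5,6,7,8}->{8}; Y {5,6,7,8}->{5}; Z {3,5,6,7}->{3}
pass 2: no change
Fixpoint after 2 passes: D(V) = {3,4,8}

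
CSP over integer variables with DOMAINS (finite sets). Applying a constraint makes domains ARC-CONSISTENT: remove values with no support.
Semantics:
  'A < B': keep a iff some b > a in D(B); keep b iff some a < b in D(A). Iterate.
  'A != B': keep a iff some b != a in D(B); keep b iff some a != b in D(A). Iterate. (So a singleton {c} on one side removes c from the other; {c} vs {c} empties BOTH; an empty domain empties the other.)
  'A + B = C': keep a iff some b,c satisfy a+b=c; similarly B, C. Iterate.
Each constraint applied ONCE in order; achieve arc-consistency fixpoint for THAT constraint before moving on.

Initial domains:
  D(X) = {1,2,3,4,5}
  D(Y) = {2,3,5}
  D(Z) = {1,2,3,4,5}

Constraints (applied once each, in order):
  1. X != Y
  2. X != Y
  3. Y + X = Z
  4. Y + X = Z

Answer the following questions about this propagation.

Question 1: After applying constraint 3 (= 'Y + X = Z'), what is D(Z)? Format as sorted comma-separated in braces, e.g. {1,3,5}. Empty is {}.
Constraint 1 (X != Y) on D(X)={1,2,3,4,5} D(Y)={2,3,5}: no change
Constraint 2 (X != Y) on D(X)={1,2,3,4,5} D(Y)={2,3,5}: no change
Constraint 3 (Y + X = Z) on D(Y)={2,3,5} D(X)={1,2,3,4,5} D(Z)={1,2,3,4,5}: Y {2,3,5}->{2,3}; X {1,2,3,4,5}->{1,2,3}; Z {1,2,3,4,5}->{3,4,5}
So after constraint 3: D(Z) = {3,4,5}

Answer: {3,4,5}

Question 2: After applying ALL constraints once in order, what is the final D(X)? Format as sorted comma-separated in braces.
Constraint 1 (X != Y) on D(X)={1,2,3,4,5} D(Y)={2,3,5}: no change
Constraint 2 (X != Y) on D(X)={1,2,3,4,5} D(Y)={2,3,5}: no change
Constraint 3 (Y + X = Z) on D(Y)={2,3,5} D(X)={1,2,3,4,5} D(Z)={1,2,3,4,5}: Y {2,3,5}->{2,3}; X {1,2,3,4,5}->{1,2,3}; Z {1,2,3,4,5}->{3,4,5}
Constraint 4 (Y + X = Z) on D(Y)={2,3} D(X)={1,2,3} D(Z)={3,4,5}: no change
So after all 4 constraints: D(X) = {1,2,3}

Answer: {1,2,3}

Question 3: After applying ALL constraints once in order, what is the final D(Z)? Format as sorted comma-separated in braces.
Answer: {3,4,5}

Derivation:
Constraint 1 (X != Y) on D(X)={1,2,3,4,5} D(Y)={2,3,5}: no change
Constraint 2 (X != Y) on D(X)={1,2,3,4,5} D(Y)={2,3,5}: no change
Constraint 3 (Y + X = Z) on D(Y)={2,3,5} D(X)={1,2,3,4,5} D(Z)={1,2,3,4,5}: Y {2,3,5}->{2,3}; X {1,2,3,4,5}->{1,2,3}; Z {1,2,3,4,5}->{3,4,5}
Constraint 4 (Y + X = Z) on D(Y)={2,3} D(X)={1,2,3} D(Z)={3,4,5}: no change
So after all 4 constraints: D(Z) = {3,4,5}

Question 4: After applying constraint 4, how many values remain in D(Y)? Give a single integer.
Constraint 1 (X != Y) on D(X)={1,2,3,4,5} D(Y)={2,3,5}: no change
Constraint 2 (X != Y) on D(X)={1,2,3,4,5} D(Y)={2,3,5}: no change
Constraint 3 (Y + X = Z) on D(Y)={2,3,5} D(X)={1,2,3,4,5} D(Z)={1,2,3,4,5}: Y {2,3,5}->{2,3}; X {1,2,3,4,5}->{1,2,3}; Z {1,2,3,4,5}->{3,4,5}
Constraint 4 (Y + X = Z) on D(Y)={2,3} D(X)={1,2,3} D(Z)={3,4,5}: no change
So after constraint 4: D(Y)={2,3}, size = 2

Answer: 2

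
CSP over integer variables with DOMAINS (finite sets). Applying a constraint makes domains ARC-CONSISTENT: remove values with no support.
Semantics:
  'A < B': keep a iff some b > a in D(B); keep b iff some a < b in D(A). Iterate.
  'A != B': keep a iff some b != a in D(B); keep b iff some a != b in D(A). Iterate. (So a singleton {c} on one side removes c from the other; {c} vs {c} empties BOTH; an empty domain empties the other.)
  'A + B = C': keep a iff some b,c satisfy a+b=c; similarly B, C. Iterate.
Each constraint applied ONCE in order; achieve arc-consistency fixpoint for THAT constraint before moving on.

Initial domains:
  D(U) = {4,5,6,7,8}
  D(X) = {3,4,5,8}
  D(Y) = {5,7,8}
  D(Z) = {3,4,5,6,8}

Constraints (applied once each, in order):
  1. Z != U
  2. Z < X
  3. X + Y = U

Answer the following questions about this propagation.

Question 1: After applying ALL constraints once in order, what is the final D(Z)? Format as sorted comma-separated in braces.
Answer: {3,4,5,6}

Derivation:
Constraint 1 (Z != U) on D(Z)={3,4,5,6,8} D(U)={4,5,6,7,8}: no change
Constraint 2 (Z < X) on D(Z)={3,4,5,6,8} D(X)={3,4,5,8}: Z {3,4,5,6,8}->{3,4,5,6}; X {3,4,5,8}->{4,5,8}
Constraint 3 (X + Y = U) on D(X)={4,5,8} D(Y)={5,7,8} D(U)={4,5,6,7,8}: X {4,5,8}->{}; Y {5,7,8}->{}; U {4,5,6,7,8}->{}
So after all 3 constraints: D(Z) = {3,4,5,6}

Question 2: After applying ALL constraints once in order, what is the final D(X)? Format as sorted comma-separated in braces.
Constraint 1 (Z != U) on D(Z)={3,4,5,6,8} D(U)={4,5,6,7,8}: no change
Constraint 2 (Z < X) on D(Z)={3,4,5,6,8} D(X)={3,4,5,8}: Z {3,4,5,6,8}->{3,4,5,6}; X {3,4,5,8}->{4,5,8}
Constraint 3 (X + Y = U) on D(X)={4,5,8} D(Y)={5,7,8} D(U)={4,5,6,7,8}: X {4,5,8}->{}; Y {5,7,8}->{}; U {4,5,6,7,8}->{}
So after all 3 constraints: D(X) = {}

Answer: {}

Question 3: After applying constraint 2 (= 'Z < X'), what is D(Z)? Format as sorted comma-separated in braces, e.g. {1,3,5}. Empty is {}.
Constraint 1 (Z != U) on D(Z)={3,4,5,6,8} D(U)={4,5,6,7,8}: no change
Constraint 2 (Z < X) on D(Z)={3,4,5,6,8} D(X)={3,4,5,8}: Z {3,4,5,6,8}->{3,4,5,6}; X {3,4,5,8}->{4,5,8}
So after constraint 2: D(Z) = {3,4,5,6}

Answer: {3,4,5,6}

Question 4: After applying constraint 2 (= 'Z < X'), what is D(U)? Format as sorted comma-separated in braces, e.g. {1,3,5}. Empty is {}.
Answer: {4,5,6,7,8}

Derivation:
Constraint 1 (Z != U) on D(Z)={3,4,5,6,8} D(U)={4,5,6,7,8}: no change
Constraint 2 (Z < X) on D(Z)={3,4,5,6,8} D(X)={3,4,5,8}: Z {3,4,5,6,8}->{3,4,5,6}; X {3,4,5,8}->{4,5,8}
So after constraint 2: D(U) = {4,5,6,7,8}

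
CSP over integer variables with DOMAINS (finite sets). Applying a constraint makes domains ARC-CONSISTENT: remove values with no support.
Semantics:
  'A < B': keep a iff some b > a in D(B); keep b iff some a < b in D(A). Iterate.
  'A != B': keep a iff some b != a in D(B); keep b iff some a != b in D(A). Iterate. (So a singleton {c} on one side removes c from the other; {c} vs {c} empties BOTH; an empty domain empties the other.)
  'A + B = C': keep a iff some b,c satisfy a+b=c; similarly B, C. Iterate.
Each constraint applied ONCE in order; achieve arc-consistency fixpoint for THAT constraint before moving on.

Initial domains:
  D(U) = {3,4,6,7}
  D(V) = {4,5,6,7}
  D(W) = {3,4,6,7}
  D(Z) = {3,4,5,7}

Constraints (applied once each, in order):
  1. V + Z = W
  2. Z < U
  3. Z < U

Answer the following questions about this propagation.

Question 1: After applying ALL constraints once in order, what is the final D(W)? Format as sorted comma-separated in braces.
Constraint 1 (V + Z = W) on D(V)={4,5,6,7} D(Z)={3,4,5,7} D(W)={3,4,6,7}: V {4,5,6,7}->{4}; Z {3,4,5,7}->{3}; W {3,4,6,7}->{7}
Constraint 2 (Z < U) on D(Z)={3} D(U)={3,4,6,7}: U {3,4,6,7}->{4,6,7}
Constraint 3 (Z < U) on D(Z)={3} D(U)={4,6,7}: no change
So after all 3 constraints: D(W) = {7}

Answer: {7}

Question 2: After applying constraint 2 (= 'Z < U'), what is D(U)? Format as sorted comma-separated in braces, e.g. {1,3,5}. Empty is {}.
Constraint 1 (V + Z = W) on D(V)={4,5,6,7} D(Z)={3,4,5,7} D(W)={3,4,6,7}: V {4,5,6,7}->{4}; Z {3,4,5,7}->{3}; W {3,4,6,7}->{7}
Constraint 2 (Z < U) on D(Z)={3} D(U)={3,4,6,7}: U {3,4,6,7}->{4,6,7}
So after constraint 2: D(U) = {4,6,7}

Answer: {4,6,7}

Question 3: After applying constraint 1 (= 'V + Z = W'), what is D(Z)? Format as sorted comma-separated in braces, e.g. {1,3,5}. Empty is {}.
Constraint 1 (V + Z = W) on D(V)={4,5,6,7} D(Z)={3,4,5,7} D(W)={3,4,6,7}: V {4,5,6,7}->{4}; Z {3,4,5,7}->{3}; W {3,4,6,7}->{7}
So after constraint 1: D(Z) = {3}

Answer: {3}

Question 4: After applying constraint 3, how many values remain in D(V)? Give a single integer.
Constraint 1 (V + Z = W) on D(V)={4,5,6,7} D(Z)={3,4,5,7} D(W)={3,4,6,7}: V {4,5,6,7}->{4}; Z {3,4,5,7}->{3}; W {3,4,6,7}->{7}
Constraint 2 (Z < U) on D(Z)={3} D(U)={3,4,6,7}: U {3,4,6,7}->{4,6,7}
Constraint 3 (Z < U) on D(Z)={3} D(U)={4,6,7}: no change
So after constraint 3: D(V)={4}, size = 1

Answer: 1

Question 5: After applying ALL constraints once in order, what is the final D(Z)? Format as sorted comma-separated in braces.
Answer: {3}

Derivation:
Constraint 1 (V + Z = W) on D(V)={4,5,6,7} D(Z)={3,4,5,7} D(W)={3,4,6,7}: V {4,5,6,7}->{4}; Z {3,4,5,7}->{3}; W {3,4,6,7}->{7}
Constraint 2 (Z < U) on D(Z)={3} D(U)={3,4,6,7}: U {3,4,6,7}->{4,6,7}
Constraint 3 (Z < U) on D(Z)={3} D(U)={4,6,7}: no change
So after all 3 constraints: D(Z) = {3}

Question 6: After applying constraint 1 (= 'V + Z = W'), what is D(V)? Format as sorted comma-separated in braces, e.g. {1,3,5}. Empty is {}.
Answer: {4}

Derivation:
Constraint 1 (V + Z = W) on D(V)={4,5,6,7} D(Z)={3,4,5,7} D(W)={3,4,6,7}: V {4,5,6,7}->{4}; Z {3,4,5,7}->{3}; W {3,4,6,7}->{7}
So after constraint 1: D(V) = {4}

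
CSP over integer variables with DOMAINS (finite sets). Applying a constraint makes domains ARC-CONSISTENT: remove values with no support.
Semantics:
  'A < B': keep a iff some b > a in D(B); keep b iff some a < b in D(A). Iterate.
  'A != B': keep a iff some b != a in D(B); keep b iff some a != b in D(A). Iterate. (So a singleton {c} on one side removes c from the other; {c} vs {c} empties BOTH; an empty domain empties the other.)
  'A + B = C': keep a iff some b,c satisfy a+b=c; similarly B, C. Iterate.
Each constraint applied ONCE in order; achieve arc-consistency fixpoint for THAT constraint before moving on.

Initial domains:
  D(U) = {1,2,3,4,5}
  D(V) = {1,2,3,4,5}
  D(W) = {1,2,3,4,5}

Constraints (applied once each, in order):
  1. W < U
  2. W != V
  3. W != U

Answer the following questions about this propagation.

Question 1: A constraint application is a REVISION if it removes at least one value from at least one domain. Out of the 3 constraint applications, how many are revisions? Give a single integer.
Answer: 1

Derivation:
Constraint 1 (W < U) on D(W)={1,2,3,4,5} D(U)={1,2,3,4,5}: W {1,2,3,4,5}->{1,2,3,4}; U {1,2,3,4,5}->{2,3,4,5} => REVISION
Constraint 2 (W != V) on D(W)={1,2,3,4} D(V)={1,2,3,4,5}: no change => not a revision
Constraint 3 (W != U) on D(W)={1,2,3,4} D(U)={2,3,4,5}: no change => not a revision
Total revisions = 1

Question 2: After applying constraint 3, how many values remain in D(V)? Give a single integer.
Answer: 5

Derivation:
Constraint 1 (W < U) on D(W)={1,2,3,4,5} D(U)={1,2,3,4,5}: W {1,2,3,4,5}->{1,2,3,4}; U {1,2,3,4,5}->{2,3,4,5}
Constraint 2 (W != V) on D(W)={1,2,3,4} D(V)={1,2,3,4,5}: no change
Constraint 3 (W != U) on D(W)={1,2,3,4} D(U)={2,3,4,5}: no change
So after constraint 3: D(V)={1,2,3,4,5}, size = 5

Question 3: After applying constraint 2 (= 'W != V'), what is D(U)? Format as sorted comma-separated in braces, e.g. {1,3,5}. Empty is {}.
Answer: {2,3,4,5}

Derivation:
Constraint 1 (W < U) on D(W)={1,2,3,4,5} D(U)={1,2,3,4,5}: W {1,2,3,4,5}->{1,2,3,4}; U {1,2,3,4,5}->{2,3,4,5}
Constraint 2 (W != V) on D(W)={1,2,3,4} D(V)={1,2,3,4,5}: no change
So after constraint 2: D(U) = {2,3,4,5}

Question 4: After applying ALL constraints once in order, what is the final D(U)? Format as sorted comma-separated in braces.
Answer: {2,3,4,5}

Derivation:
Constraint 1 (W < U) on D(W)={1,2,3,4,5} D(U)={1,2,3,4,5}: W {1,2,3,4,5}->{1,2,3,4}; U {1,2,3,4,5}->{2,3,4,5}
Constraint 2 (W != V) on D(W)={1,2,3,4} D(V)={1,2,3,4,5}: no change
Constraint 3 (W != U) on D(W)={1,2,3,4} D(U)={2,3,4,5}: no change
So after all 3 constraints: D(U) = {2,3,4,5}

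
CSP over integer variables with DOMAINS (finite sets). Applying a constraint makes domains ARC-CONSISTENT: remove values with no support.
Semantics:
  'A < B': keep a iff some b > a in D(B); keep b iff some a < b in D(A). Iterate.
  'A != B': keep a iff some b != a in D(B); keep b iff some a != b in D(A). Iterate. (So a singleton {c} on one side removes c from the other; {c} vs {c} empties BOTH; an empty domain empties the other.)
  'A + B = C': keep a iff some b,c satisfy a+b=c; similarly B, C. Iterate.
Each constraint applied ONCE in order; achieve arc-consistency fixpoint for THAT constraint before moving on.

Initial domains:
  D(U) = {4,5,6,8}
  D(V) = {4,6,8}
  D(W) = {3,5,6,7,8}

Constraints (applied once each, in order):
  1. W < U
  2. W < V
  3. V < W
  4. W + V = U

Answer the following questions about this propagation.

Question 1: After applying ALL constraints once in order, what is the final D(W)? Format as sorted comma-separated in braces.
Answer: {}

Derivation:
Constraint 1 (W < U) on D(W)={3,5,6,7,8} D(U)={4,5,6,8}: W {3,5,6,7,8}->{3,5,6,7}
Constraint 2 (W < V) on D(W)={3,5,6,7} D(V)={4,6,8}: no change
Constraint 3 (V < W) on D(V)={4,6,8} D(W)={3,5,6,7}: V {4,6,8}->{4,6}; W {3,5,6,7}->{5,6,7}
Constraint 4 (W + V = U) on D(W)={5,6,7} D(V)={4,6} D(U)={4,5,6,8}: W {5,6,7}->{}; V {4,6}->{}; U {4,5,6,8}->{}
So after all 4 constraints: D(W) = {}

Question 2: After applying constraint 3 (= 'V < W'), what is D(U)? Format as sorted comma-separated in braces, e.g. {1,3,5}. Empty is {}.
Constraint 1 (W < U) on D(W)={3,5,6,7,8} D(U)={4,5,6,8}: W {3,5,6,7,8}->{3,5,6,7}
Constraint 2 (W < V) on D(W)={3,5,6,7} D(V)={4,6,8}: no change
Constraint 3 (V < W) on D(V)={4,6,8} D(W)={3,5,6,7}: V {4,6,8}->{4,6}; W {3,5,6,7}->{5,6,7}
So after constraint 3: D(U) = {4,5,6,8}

Answer: {4,5,6,8}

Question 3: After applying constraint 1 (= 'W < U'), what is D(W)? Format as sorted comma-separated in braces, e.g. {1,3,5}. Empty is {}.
Constraint 1 (W < U) on D(W)={3,5,6,7,8} D(U)={4,5,6,8}: W {3,5,6,7,8}->{3,5,6,7}
So after constraint 1: D(W) = {3,5,6,7}

Answer: {3,5,6,7}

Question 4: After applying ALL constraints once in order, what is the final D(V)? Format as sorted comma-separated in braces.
Constraint 1 (W < U) on D(W)={3,5,6,7,8} D(U)={4,5,6,8}: W {3,5,6,7,8}->{3,5,6,7}
Constraint 2 (W < V) on D(W)={3,5,6,7} D(V)={4,6,8}: no change
Constraint 3 (V < W) on D(V)={4,6,8} D(W)={3,5,6,7}: V {4,6,8}->{4,6}; W {3,5,6,7}->{5,6,7}
Constraint 4 (W + V = U) on D(W)={5,6,7} D(V)={4,6} D(U)={4,5,6,8}: W {5,6,7}->{}; V {4,6}->{}; U {4,5,6,8}->{}
So after all 4 constraints: D(V) = {}

Answer: {}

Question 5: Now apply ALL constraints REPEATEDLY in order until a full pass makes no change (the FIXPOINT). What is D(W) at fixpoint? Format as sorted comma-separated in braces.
pass 0 (initial): D(W)={3,5,6,7,8}
pass 1: U {4,5,6,8}->{}; V {4,6,8}->{}; W {3,5,6,7,8}->{}
pass 2: no change
Fixpoint after 2 passes: D(W) = {}

Answer: {}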